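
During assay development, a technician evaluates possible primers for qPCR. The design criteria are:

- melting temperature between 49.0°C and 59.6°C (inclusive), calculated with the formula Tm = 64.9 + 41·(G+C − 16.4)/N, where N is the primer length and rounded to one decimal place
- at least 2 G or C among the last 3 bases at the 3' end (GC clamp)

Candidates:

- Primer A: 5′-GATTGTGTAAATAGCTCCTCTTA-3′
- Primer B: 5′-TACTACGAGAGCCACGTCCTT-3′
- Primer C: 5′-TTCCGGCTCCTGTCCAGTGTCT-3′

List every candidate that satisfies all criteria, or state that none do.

None of the candidates satisfy all criteria.

Primer A (23 nt, A=6 T=9 G=4 C=4): Tm = 64.9 + 41·(8 − 16.4)/23 = 49.9°C ✓; 3' end TTA has 0 G/C, need ≥2 ✗ — fails.
Primer B (21 nt, A=5 T=5 G=4 C=7): Tm = 64.9 + 41·(11 − 16.4)/21 = 54.4°C ✓; 3' end CTT has 1 G/C, need ≥2 ✗ — fails.
Primer C (22 nt, A=1 T=8 G=5 C=8): Tm = 64.9 + 41·(13 − 16.4)/22 = 58.6°C ✓; 3' end TCT has 1 G/C, need ≥2 ✗ — fails.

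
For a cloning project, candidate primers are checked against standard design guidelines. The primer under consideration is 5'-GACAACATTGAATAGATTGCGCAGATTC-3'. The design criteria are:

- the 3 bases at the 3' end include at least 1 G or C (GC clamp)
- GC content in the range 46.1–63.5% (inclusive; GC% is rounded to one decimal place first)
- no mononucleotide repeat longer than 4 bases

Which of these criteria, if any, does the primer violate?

Base counts: A=10, T=7, G=6, C=5 (length 28).
GC clamp: 3' end TTC has 1 G/C ✓
GC content: GC 11/28 = 39.3%, outside 46.1–63.5% ✗
homopolymer run: longest run = 2 ✓

Fails: GC content.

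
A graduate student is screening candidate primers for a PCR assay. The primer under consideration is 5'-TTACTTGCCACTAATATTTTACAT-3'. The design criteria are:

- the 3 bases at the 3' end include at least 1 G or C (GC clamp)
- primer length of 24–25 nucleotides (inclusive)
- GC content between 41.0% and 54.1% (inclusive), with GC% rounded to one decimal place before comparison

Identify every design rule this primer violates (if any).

Fails: GC content.

Base counts: A=7, T=11, G=1, C=5 (length 24).
GC clamp: 3' end CAT has 1 G/C ✓
length: length 24 ✓
GC content: GC 6/24 = 25.0%, outside 41.0–54.1% ✗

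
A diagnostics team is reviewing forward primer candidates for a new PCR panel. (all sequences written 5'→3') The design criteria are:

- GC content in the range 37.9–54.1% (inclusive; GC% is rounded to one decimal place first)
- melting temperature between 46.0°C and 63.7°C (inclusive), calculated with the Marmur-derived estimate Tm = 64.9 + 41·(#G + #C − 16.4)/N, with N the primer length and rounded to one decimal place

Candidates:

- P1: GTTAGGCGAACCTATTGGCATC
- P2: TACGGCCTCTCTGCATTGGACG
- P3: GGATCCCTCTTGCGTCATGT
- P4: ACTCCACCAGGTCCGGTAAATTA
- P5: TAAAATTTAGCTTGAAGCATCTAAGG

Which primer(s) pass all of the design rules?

P1 (22 nt, A=5 T=6 G=6 C=5): GC 11/22 = 50.0% ✓; Tm = 64.9 + 41·(11 − 16.4)/22 = 54.8°C ✓ — passes.
P2 (22 nt, A=3 T=6 G=6 C=7): GC 13/22 = 59.1%, outside 37.9–54.1% ✗; Tm = 64.9 + 41·(13 − 16.4)/22 = 58.6°C ✓ — fails.
P3 (20 nt, A=2 T=7 G=5 C=6): GC 11/20 = 55.0%, outside 37.9–54.1% ✗; Tm = 64.9 + 41·(11 − 16.4)/20 = 53.8°C ✓ — fails.
P4 (23 nt, A=7 T=5 G=4 C=7): GC 11/23 = 47.8% ✓; Tm = 64.9 + 41·(11 − 16.4)/23 = 55.3°C ✓ — passes.
P5 (26 nt, A=10 T=8 G=5 C=3): GC 8/26 = 30.8%, outside 37.9–54.1% ✗; Tm = 64.9 + 41·(8 − 16.4)/26 = 51.7°C ✓ — fails.

P1 and P4.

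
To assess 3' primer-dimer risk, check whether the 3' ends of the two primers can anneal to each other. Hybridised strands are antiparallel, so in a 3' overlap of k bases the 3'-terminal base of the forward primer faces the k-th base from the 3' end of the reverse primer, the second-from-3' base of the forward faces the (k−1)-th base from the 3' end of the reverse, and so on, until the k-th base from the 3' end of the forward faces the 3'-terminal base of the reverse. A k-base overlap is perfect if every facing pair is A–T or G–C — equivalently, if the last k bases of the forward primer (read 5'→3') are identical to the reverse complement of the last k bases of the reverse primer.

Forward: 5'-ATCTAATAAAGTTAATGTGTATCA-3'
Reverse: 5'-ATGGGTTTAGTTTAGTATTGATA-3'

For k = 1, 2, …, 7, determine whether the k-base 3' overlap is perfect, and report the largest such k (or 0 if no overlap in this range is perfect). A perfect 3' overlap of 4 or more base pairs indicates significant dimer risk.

Longest perfect overlap: 5 complementary base pairs; significant dimer risk (threshold 4).

Last 7 bases (5'→3') — forward …TGTATCA, reverse …ATTGATA.
Reverse complement of the reverse primer's last 7 bases: TATCAAT; its first k bases are the reverse complement of the reverse primer's last k bases, so a perfect k-base overlap needs the forward primer's last k bases to equal them.
Comparing (forward last k vs required): k=1: A vs T ✗; k=2: CA vs TA ✗; k=3: TCA vs TAT ✗; k=4: ATCA vs TATC ✗; k=5: TATCA vs TATCA ✓; k=6: GTATCA vs TATCAA ✗; k=7: TGTATCA vs TATCAAT ✗.
Only k = 5 is perfect, so the longest perfect 3' overlap is 5.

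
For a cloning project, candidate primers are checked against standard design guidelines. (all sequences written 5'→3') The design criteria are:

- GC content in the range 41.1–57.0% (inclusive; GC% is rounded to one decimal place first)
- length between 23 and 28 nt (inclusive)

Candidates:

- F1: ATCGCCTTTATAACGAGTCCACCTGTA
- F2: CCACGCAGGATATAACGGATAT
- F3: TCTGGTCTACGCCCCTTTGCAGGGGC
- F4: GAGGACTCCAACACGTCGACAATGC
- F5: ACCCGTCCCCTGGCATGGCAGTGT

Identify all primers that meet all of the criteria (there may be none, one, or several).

F1 and F4.

F1 (27 nt, A=7 T=8 G=4 C=8): GC 12/27 = 44.4% ✓; length 27 ✓ — passes.
F2 (22 nt, A=8 T=4 G=5 C=5): GC 10/22 = 45.5% ✓; length 22, outside 23–28 ✗ — fails.
F3 (26 nt, A=2 T=7 G=8 C=9): GC 17/26 = 65.4%, outside 41.1–57.0% ✗; length 26 ✓ — fails.
F4 (25 nt, A=8 T=3 G=6 C=8): GC 14/25 = 56.0% ✓; length 25 ✓ — passes.
F5 (24 nt, A=3 T=5 G=7 C=9): GC 16/24 = 66.7%, outside 41.1–57.0% ✗; length 24 ✓ — fails.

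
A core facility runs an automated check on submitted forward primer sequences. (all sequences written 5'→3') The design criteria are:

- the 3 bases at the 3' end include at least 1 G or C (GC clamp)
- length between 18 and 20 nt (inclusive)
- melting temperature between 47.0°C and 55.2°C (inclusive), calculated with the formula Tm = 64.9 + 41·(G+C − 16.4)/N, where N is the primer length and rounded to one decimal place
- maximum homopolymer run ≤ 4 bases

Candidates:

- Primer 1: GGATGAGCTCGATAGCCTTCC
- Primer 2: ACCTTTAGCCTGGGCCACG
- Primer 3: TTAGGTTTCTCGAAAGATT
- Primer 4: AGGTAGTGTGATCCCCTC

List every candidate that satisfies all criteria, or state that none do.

Primer 1 (21 nt, A=4 T=5 G=6 C=6): 3' end TCC has 2 G/C ✓; length 21, outside 18–20 ✗; Tm = 64.9 + 41·(12 − 16.4)/21 = 56.3°C, outside 47.0–55.2°C ✗; longest run = 2 ✓ — fails.
Primer 2 (19 nt, A=3 T=4 G=5 C=7): 3' end ACG has 2 G/C ✓; length 19 ✓; Tm = 64.9 + 41·(12 − 16.4)/19 = 55.4°C, outside 47.0–55.2°C ✗; longest run = 3 ✓ — fails.
Primer 3 (19 nt, A=5 T=8 G=4 C=2): 3' end ATT has 0 G/C, need ≥1 ✗; length 19 ✓; Tm = 64.9 + 41·(6 − 16.4)/19 = 42.5°C, outside 47.0–55.2°C ✗; longest run = 3 ✓ — fails.
Primer 4 (18 nt, A=3 T=5 G=5 C=5): 3' end CTC has 2 G/C ✓; length 18 ✓; Tm = 64.9 + 41·(10 − 16.4)/18 = 50.3°C ✓; longest run = 4 ✓ — passes.

Primer 4 only.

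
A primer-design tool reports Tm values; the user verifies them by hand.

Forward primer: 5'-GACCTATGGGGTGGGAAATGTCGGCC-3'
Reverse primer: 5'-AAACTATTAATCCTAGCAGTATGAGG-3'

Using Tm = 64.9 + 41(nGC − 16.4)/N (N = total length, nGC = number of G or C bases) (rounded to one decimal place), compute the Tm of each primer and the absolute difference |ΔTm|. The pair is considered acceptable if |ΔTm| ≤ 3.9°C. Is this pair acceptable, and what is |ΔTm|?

Forward: G+C = 16, N = 26 → Tm = 64.9 + 41·(16 − 16.4)/26 = 64.3°C.
Reverse: G+C = 9, N = 26 → Tm = 64.9 + 41·(9 − 16.4)/26 = 53.2°C.
|ΔTm| = |64.3 − 53.2| = 11.1°C, > 3.9°C.

|ΔTm| = 11.1°C; the pair is not acceptable.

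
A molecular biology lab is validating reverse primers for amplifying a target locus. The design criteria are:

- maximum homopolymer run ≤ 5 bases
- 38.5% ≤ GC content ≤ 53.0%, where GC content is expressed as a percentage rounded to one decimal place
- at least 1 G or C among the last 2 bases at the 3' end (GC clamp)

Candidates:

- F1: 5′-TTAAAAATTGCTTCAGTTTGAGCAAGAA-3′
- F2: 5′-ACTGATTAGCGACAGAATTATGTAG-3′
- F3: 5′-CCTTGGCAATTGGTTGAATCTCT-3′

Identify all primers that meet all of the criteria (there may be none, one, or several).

F3 only.

F1 (28 nt, A=11 T=9 G=5 C=3): longest run = 5 ✓; GC 8/28 = 28.6%, outside 38.5–53.0% ✗; 3' end AA has 0 G/C, need ≥1 ✗ — fails.
F2 (25 nt, A=9 T=7 G=6 C=3): longest run = 2 ✓; GC 9/25 = 36.0%, outside 38.5–53.0% ✗; 3' end AG has 1 G/C ✓ — fails.
F3 (23 nt, A=4 T=9 G=5 C=5): longest run = 2 ✓; GC 10/23 = 43.5% ✓; 3' end CT has 1 G/C ✓ — passes.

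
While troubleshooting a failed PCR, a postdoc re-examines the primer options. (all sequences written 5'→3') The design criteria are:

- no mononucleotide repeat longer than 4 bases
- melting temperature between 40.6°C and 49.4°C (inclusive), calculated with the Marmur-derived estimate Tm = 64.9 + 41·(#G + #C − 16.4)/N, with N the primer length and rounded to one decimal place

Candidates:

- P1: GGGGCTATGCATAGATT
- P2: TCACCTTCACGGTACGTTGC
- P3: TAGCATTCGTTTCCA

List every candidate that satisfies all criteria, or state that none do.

P1 (17 nt, A=4 T=5 G=6 C=2): longest run = 4 ✓; Tm = 64.9 + 41·(8 − 16.4)/17 = 44.6°C ✓ — passes.
P2 (20 nt, A=3 T=6 G=4 C=7): longest run = 2 ✓; Tm = 64.9 + 41·(11 − 16.4)/20 = 53.8°C, outside 40.6–49.4°C ✗ — fails.
P3 (15 nt, A=3 T=6 G=2 C=4): longest run = 3 ✓; Tm = 64.9 + 41·(6 − 16.4)/15 = 36.5°C, outside 40.6–49.4°C ✗ — fails.

P1 only.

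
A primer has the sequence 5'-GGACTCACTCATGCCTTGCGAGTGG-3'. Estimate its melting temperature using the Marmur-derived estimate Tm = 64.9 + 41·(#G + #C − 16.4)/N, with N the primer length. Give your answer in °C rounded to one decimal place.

Base counts: A=4, T=6, G=8, C=7; G+C = 15, N = 25.
Tm = 64.9 + 41·(15 − 16.4)/25 = 64.9 + -57.40/25 = 62.6°C.

62.6°C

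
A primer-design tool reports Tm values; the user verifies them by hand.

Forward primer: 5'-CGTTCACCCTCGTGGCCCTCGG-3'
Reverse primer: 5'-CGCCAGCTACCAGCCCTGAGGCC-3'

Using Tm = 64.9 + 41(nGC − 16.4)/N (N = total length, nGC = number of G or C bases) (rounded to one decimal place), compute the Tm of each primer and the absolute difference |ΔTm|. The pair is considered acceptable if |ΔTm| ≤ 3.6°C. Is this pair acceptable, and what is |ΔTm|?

|ΔTm| = 1.8°C; the pair is acceptable.

Forward: G+C = 16, N = 22 → Tm = 64.9 + 41·(16 − 16.4)/22 = 64.2°C.
Reverse: G+C = 17, N = 23 → Tm = 64.9 + 41·(17 − 16.4)/23 = 66.0°C.
|ΔTm| = |64.2 − 66.0| = 1.8°C, ≤ 3.6°C.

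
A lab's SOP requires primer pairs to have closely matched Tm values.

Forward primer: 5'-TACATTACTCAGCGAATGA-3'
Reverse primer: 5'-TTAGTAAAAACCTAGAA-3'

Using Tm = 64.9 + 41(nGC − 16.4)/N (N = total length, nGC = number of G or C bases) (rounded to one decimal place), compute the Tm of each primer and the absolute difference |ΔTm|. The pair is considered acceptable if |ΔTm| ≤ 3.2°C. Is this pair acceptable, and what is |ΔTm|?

Forward: G+C = 7, N = 19 → Tm = 64.9 + 41·(7 − 16.4)/19 = 44.6°C.
Reverse: G+C = 4, N = 17 → Tm = 64.9 + 41·(4 − 16.4)/17 = 35.0°C.
|ΔTm| = |44.6 − 35.0| = 9.6°C, > 3.2°C.

|ΔTm| = 9.6°C; the pair is not acceptable.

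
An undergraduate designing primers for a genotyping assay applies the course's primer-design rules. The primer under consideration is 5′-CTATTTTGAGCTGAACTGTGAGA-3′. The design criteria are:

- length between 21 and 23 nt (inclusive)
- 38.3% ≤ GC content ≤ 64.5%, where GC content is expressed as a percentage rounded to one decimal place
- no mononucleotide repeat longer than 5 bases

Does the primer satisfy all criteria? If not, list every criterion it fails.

Meets all criteria.

Base counts: A=6, T=8, G=6, C=3 (length 23).
length: length 23 ✓
GC content: GC 9/23 = 39.1% ✓
homopolymer run: longest run = 4 ✓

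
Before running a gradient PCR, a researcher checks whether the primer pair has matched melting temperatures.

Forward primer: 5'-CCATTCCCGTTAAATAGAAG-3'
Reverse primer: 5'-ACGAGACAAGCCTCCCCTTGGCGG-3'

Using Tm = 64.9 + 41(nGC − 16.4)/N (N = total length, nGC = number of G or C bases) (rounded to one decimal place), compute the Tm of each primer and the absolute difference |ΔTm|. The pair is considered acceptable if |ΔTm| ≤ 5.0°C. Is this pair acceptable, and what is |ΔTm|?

Forward: G+C = 8, N = 20 → Tm = 64.9 + 41·(8 − 16.4)/20 = 47.7°C.
Reverse: G+C = 16, N = 24 → Tm = 64.9 + 41·(16 − 16.4)/24 = 64.2°C.
|ΔTm| = |47.7 − 64.2| = 16.5°C, > 5.0°C.

|ΔTm| = 16.5°C; the pair is not acceptable.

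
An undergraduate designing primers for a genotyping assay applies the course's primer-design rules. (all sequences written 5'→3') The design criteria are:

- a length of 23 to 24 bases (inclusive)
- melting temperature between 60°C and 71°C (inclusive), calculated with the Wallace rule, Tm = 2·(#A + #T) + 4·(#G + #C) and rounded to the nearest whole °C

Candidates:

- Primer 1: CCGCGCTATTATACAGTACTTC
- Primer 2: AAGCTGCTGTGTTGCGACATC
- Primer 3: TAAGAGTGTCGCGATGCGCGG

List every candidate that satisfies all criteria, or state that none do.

None of the candidates satisfy all criteria.

Primer 1 (22 nt, A=5 T=7 G=3 C=7): length 22, outside 23–24 ✗; Tm = 2·12 + 4·10 = 64°C ✓ — fails.
Primer 2 (21 nt, A=4 T=6 G=6 C=5): length 21, outside 23–24 ✗; Tm = 2·10 + 4·11 = 64°C ✓ — fails.
Primer 3 (21 nt, A=4 T=4 G=9 C=4): length 21, outside 23–24 ✗; Tm = 2·8 + 4·13 = 68°C ✓ — fails.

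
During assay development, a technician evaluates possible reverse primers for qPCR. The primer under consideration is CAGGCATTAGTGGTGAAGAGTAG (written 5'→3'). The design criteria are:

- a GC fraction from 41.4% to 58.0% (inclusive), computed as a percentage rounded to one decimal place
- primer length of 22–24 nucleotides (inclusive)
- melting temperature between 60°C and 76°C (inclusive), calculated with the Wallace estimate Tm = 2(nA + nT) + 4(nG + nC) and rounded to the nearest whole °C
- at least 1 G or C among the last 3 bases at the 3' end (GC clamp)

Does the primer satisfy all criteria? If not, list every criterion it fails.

Base counts: A=7, T=5, G=9, C=2 (length 23).
GC content: GC 11/23 = 47.8% ✓
length: length 23 ✓
Tm: Tm = 2·12 + 4·11 = 68°C ✓
GC clamp: 3' end TAG has 1 G/C ✓

Meets all criteria.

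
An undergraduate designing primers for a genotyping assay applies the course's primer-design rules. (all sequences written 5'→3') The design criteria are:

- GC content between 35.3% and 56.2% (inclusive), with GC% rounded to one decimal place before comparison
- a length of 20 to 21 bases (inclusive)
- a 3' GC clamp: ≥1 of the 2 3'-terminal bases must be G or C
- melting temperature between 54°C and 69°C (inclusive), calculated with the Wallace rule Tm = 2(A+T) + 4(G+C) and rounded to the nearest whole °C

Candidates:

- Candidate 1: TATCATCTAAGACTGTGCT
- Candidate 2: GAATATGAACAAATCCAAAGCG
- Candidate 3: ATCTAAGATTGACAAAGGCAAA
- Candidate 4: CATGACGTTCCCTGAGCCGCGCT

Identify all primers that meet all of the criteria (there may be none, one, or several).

Candidate 1 (19 nt, A=5 T=7 G=3 C=4): GC 7/19 = 36.8% ✓; length 19, outside 20–21 ✗; 3' end CT has 1 G/C ✓; Tm = 2·12 + 4·7 = 52°C, outside 54–69°C ✗ — fails.
Candidate 2 (22 nt, A=11 T=3 G=4 C=4): GC 8/22 = 36.4% ✓; length 22, outside 20–21 ✗; 3' end CG has 2 G/C ✓; Tm = 2·14 + 4·8 = 60°C ✓ — fails.
Candidate 3 (22 nt, A=11 T=4 G=4 C=3): GC 7/22 = 31.8%, outside 35.3–56.2% ✗; length 22, outside 20–21 ✗; 3' end AA has 0 G/C, need ≥1 ✗; Tm = 2·15 + 4·7 = 58°C ✓ — fails.
Candidate 4 (23 nt, A=3 T=5 G=6 C=9): GC 15/23 = 65.2%, outside 35.3–56.2% ✗; length 23, outside 20–21 ✗; 3' end CT has 1 G/C ✓; Tm = 2·8 + 4·15 = 76°C, outside 54–69°C ✗ — fails.

None of the candidates satisfy all criteria.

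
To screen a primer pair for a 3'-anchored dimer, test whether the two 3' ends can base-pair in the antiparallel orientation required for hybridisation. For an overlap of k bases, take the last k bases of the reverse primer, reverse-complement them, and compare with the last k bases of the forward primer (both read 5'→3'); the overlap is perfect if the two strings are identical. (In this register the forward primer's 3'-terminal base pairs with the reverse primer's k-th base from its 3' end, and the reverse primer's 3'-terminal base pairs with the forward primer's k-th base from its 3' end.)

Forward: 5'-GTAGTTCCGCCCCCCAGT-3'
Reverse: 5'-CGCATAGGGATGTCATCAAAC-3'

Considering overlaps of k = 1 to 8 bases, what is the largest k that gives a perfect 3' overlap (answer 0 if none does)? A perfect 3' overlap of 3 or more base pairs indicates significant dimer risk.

Last 8 bases (5'→3') — forward …CCCCCAGT, reverse …CATCAAAC.
Reverse complement of the reverse primer's last 8 bases: GTTTGATG; its first k bases are the reverse complement of the reverse primer's last k bases, so a perfect k-base overlap needs the forward primer's last k bases to equal them.
Comparing (forward last k vs required): k=1: T vs G ✗; k=2: GT vs GT ✓; k=3: AGT vs GTT ✗; k=4: CAGT vs GTTT ✗; k=5: CCAGT vs GTTTG ✗; k=6: CCCAGT vs GTTTGA ✗; k=7: CCCCAGT vs GTTTGAT ✗; k=8: CCCCCAGT vs GTTTGATG ✗.
Only k = 2 is perfect, so the longest perfect 3' overlap is 2.

Longest perfect overlap: 2 complementary base pairs; below the dimer-risk threshold (threshold 3).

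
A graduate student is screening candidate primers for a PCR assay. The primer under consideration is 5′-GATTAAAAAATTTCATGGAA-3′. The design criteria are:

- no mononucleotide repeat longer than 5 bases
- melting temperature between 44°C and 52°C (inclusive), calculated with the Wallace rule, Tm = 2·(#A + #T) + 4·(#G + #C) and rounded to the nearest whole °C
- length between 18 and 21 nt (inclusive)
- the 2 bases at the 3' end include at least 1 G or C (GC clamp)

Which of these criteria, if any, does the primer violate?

Fails: homopolymer run, GC clamp.

Base counts: A=10, T=6, G=3, C=1 (length 20).
homopolymer run: longest run = 6, exceeds 5 ✗
Tm: Tm = 2·16 + 4·4 = 48°C ✓
length: length 20 ✓
GC clamp: 3' end AA has 0 G/C, need ≥1 ✗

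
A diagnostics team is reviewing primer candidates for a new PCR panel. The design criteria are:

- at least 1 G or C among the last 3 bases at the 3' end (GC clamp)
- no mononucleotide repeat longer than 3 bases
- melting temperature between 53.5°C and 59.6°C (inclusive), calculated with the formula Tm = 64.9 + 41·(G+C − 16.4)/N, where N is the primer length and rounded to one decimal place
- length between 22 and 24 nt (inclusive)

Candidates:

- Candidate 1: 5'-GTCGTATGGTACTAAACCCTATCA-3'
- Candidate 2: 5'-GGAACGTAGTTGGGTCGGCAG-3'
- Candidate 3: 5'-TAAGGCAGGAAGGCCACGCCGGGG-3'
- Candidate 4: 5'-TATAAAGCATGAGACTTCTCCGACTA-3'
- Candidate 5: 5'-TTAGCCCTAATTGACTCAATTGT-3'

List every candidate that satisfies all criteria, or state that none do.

Candidate 1 (24 nt, A=7 T=7 G=4 C=6): 3' end TCA has 1 G/C ✓; longest run = 3 ✓; Tm = 64.9 + 41·(10 − 16.4)/24 = 54.0°C ✓; length 24 ✓ — passes.
Candidate 2 (21 nt, A=4 T=4 G=10 C=3): 3' end CAG has 2 G/C ✓; longest run = 3 ✓; Tm = 64.9 + 41·(13 − 16.4)/21 = 58.3°C ✓; length 21, outside 22–24 ✗ — fails.
Candidate 3 (24 nt, A=6 T=1 G=11 C=6): 3' end GGG has 3 G/C ✓; longest run = 4, exceeds 3 ✗; Tm = 64.9 + 41·(17 − 16.4)/24 = 65.9°C, outside 53.5–59.6°C ✗; length 24 ✓ — fails.
Candidate 4 (26 nt, A=9 T=7 G=4 C=6): 3' end CTA has 1 G/C ✓; longest run = 3 ✓; Tm = 64.9 + 41·(10 − 16.4)/26 = 54.8°C ✓; length 26, outside 22–24 ✗ — fails.
Candidate 5 (23 nt, A=6 T=9 G=3 C=5): 3' end TGT has 1 G/C ✓; longest run = 3 ✓; Tm = 64.9 + 41·(8 − 16.4)/23 = 49.9°C, outside 53.5–59.6°C ✗; length 23 ✓ — fails.

Candidate 1 only.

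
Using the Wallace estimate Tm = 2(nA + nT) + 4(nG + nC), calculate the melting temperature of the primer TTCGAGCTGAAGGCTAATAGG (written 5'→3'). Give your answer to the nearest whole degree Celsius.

Base counts: A=6, T=5, G=7, C=3 (length 21).
Tm = 2·(6+5) + 4·(7+3) = 2·11 + 4·10 = 22 + 40 = 62°C.

62°C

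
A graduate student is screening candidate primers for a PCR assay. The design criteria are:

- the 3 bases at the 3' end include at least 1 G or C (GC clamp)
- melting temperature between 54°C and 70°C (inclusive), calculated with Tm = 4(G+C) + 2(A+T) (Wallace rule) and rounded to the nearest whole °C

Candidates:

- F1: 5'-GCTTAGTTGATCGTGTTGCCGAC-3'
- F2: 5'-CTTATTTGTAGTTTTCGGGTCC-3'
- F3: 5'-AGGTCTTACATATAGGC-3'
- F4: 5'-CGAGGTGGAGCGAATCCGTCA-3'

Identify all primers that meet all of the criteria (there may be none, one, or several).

F1 (23 nt, A=3 T=8 G=7 C=5): 3' end GAC has 2 G/C ✓; Tm = 2·11 + 4·12 = 70°C ✓ — passes.
F2 (22 nt, A=2 T=11 G=5 C=4): 3' end TCC has 2 G/C ✓; Tm = 2·13 + 4·9 = 62°C ✓ — passes.
F3 (17 nt, A=5 T=5 G=4 C=3): 3' end GGC has 3 G/C ✓; Tm = 2·10 + 4·7 = 48°C, outside 54–70°C ✗ — fails.
F4 (21 nt, A=5 T=3 G=8 C=5): 3' end TCA has 1 G/C ✓; Tm = 2·8 + 4·13 = 68°C ✓ — passes.

F1, F2 and F4.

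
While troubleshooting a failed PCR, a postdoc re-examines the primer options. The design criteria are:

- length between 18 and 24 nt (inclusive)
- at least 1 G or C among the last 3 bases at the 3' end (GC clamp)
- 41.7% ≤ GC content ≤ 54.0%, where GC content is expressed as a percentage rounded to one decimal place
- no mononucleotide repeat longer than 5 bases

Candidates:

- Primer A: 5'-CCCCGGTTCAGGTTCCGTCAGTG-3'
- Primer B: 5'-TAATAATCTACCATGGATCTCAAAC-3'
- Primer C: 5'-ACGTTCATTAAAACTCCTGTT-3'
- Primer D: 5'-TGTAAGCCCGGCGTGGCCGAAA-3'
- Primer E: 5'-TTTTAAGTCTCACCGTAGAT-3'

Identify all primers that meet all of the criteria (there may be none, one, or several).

None of the candidates satisfy all criteria.

Primer A (23 nt, A=2 T=6 G=7 C=8): length 23 ✓; 3' end GTG has 2 G/C ✓; GC 15/23 = 65.2%, outside 41.7–54.0% ✗; longest run = 4 ✓ — fails.
Primer B (25 nt, A=10 T=7 G=2 C=6): length 25, outside 18–24 ✗; 3' end AAC has 1 G/C ✓; GC 8/25 = 32.0%, outside 41.7–54.0% ✗; longest run = 3 ✓ — fails.
Primer C (21 nt, A=6 T=8 G=2 C=5): length 21 ✓; 3' end GTT has 1 G/C ✓; GC 7/21 = 33.3%, outside 41.7–54.0% ✗; longest run = 4 ✓ — fails.
Primer D (22 nt, A=5 T=3 G=8 C=6): length 22 ✓; 3' end AAA has 0 G/C, need ≥1 ✗; GC 14/22 = 63.6%, outside 41.7–54.0% ✗; longest run = 3 ✓ — fails.
Primer E (20 nt, A=5 T=8 G=3 C=4): length 20 ✓; 3' end GAT has 1 G/C ✓; GC 7/20 = 35.0%, outside 41.7–54.0% ✗; longest run = 4 ✓ — fails.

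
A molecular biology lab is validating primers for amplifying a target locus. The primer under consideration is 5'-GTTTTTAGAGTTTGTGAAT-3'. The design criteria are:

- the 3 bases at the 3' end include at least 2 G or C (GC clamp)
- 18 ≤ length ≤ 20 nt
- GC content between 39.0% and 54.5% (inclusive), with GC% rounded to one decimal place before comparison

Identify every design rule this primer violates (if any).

Fails: GC clamp, GC content.

Base counts: A=4, T=10, G=5, C=0 (length 19).
GC clamp: 3' end AAT has 0 G/C, need ≥2 ✗
length: length 19 ✓
GC content: GC 5/19 = 26.3%, outside 39.0–54.5% ✗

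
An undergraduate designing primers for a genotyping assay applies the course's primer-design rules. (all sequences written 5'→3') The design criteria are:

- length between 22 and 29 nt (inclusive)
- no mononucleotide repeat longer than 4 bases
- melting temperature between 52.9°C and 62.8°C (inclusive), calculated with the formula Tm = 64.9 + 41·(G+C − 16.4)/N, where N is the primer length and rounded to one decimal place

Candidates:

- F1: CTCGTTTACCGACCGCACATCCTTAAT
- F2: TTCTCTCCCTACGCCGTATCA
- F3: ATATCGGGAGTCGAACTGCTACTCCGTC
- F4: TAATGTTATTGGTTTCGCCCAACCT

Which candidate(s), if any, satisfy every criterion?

F1 and F4.

F1 (27 nt, A=6 T=8 G=3 C=10): length 27 ✓; longest run = 3 ✓; Tm = 64.9 + 41·(13 − 16.4)/27 = 59.7°C ✓ — passes.
F2 (21 nt, A=3 T=7 G=2 C=9): length 21, outside 22–29 ✗; longest run = 3 ✓; Tm = 64.9 + 41·(11 − 16.4)/21 = 54.4°C ✓ — fails.
F3 (28 nt, A=6 T=7 G=7 C=8): length 28 ✓; longest run = 3 ✓; Tm = 64.9 + 41·(15 − 16.4)/28 = 62.9°C, outside 52.9–62.8°C ✗ — fails.
F4 (25 nt, A=5 T=10 G=4 C=6): length 25 ✓; longest run = 3 ✓; Tm = 64.9 + 41·(10 − 16.4)/25 = 54.4°C ✓ — passes.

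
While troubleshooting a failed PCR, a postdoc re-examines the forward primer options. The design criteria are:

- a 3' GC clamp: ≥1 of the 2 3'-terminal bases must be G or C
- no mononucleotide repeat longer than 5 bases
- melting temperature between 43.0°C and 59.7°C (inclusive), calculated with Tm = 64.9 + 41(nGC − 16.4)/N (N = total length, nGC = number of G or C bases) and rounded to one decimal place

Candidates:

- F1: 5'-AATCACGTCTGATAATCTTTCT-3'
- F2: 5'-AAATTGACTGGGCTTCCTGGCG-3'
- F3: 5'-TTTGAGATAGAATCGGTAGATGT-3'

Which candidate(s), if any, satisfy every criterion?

F1 (22 nt, A=6 T=9 G=2 C=5): 3' end CT has 1 G/C ✓; longest run = 3 ✓; Tm = 64.9 + 41·(7 − 16.4)/22 = 47.4°C ✓ — passes.
F2 (22 nt, A=4 T=6 G=7 C=5): 3' end CG has 2 G/C ✓; longest run = 3 ✓; Tm = 64.9 + 41·(12 − 16.4)/22 = 56.7°C ✓ — passes.
F3 (23 nt, A=7 T=8 G=7 C=1): 3' end GT has 1 G/C ✓; longest run = 3 ✓; Tm = 64.9 + 41·(8 − 16.4)/23 = 49.9°C ✓ — passes.

F1, F2 and F3.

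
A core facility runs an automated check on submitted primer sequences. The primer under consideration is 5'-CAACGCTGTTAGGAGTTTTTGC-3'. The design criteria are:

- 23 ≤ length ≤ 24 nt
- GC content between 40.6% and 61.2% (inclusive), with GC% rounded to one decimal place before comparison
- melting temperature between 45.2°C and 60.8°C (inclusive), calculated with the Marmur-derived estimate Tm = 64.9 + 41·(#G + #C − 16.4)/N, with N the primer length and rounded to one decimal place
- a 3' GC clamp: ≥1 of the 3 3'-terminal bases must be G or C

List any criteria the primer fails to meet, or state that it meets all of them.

Fails: length.

Base counts: A=4, T=8, G=6, C=4 (length 22).
length: length 22, outside 23–24 ✗
GC content: GC 10/22 = 45.5% ✓
Tm: Tm = 64.9 + 41·(10 − 16.4)/22 = 53.0°C ✓
GC clamp: 3' end TGC has 2 G/C ✓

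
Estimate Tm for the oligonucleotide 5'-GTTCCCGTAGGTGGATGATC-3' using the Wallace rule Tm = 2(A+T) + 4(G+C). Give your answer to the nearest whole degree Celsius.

62°C

Base counts: A=3, T=6, G=7, C=4 (length 20).
Tm = 2·(3+6) + 4·(7+4) = 2·9 + 4·11 = 18 + 44 = 62°C.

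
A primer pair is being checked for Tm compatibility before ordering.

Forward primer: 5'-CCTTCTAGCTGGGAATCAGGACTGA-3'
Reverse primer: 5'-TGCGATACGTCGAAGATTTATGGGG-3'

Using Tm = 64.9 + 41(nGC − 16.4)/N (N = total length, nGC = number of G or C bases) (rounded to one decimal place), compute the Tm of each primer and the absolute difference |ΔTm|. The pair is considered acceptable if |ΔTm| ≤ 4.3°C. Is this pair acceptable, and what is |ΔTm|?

|ΔTm| = 1.6°C; the pair is acceptable.

Forward: G+C = 13, N = 25 → Tm = 64.9 + 41·(13 − 16.4)/25 = 59.3°C.
Reverse: G+C = 12, N = 25 → Tm = 64.9 + 41·(12 − 16.4)/25 = 57.7°C.
|ΔTm| = |59.3 − 57.7| = 1.6°C, ≤ 4.3°C.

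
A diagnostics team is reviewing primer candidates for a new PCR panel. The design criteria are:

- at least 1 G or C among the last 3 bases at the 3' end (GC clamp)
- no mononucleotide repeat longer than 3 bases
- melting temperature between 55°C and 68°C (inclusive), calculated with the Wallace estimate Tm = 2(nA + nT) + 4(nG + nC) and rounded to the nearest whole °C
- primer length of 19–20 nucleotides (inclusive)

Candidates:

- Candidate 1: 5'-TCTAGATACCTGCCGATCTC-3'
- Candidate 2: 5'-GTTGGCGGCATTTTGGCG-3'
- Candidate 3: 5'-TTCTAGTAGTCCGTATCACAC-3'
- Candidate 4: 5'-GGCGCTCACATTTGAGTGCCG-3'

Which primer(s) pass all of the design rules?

Candidate 1 only.

Candidate 1 (20 nt, A=4 T=6 G=3 C=7): 3' end CTC has 2 G/C ✓; longest run = 2 ✓; Tm = 2·10 + 4·10 = 60°C ✓; length 20 ✓ — passes.
Candidate 2 (18 nt, A=1 T=6 G=8 C=3): 3' end GCG has 3 G/C ✓; longest run = 4, exceeds 3 ✗; Tm = 2·7 + 4·11 = 58°C ✓; length 18, outside 19–20 ✗ — fails.
Candidate 3 (21 nt, A=5 T=7 G=3 C=6): 3' end CAC has 2 G/C ✓; longest run = 2 ✓; Tm = 2·12 + 4·9 = 60°C ✓; length 21, outside 19–20 ✗ — fails.
Candidate 4 (21 nt, A=3 T=5 G=7 C=6): 3' end CCG has 3 G/C ✓; longest run = 3 ✓; Tm = 2·8 + 4·13 = 68°C ✓; length 21, outside 19–20 ✗ — fails.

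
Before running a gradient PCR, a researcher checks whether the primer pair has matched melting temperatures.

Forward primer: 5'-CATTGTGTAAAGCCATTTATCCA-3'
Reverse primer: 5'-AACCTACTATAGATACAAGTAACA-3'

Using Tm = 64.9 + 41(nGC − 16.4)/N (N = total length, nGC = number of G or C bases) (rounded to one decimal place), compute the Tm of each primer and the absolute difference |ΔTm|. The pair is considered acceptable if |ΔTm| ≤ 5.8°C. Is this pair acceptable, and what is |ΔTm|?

Forward: G+C = 8, N = 23 → Tm = 64.9 + 41·(8 − 16.4)/23 = 49.9°C.
Reverse: G+C = 7, N = 24 → Tm = 64.9 + 41·(7 − 16.4)/24 = 48.8°C.
|ΔTm| = |49.9 − 48.8| = 1.1°C, ≤ 5.8°C.

|ΔTm| = 1.1°C; the pair is acceptable.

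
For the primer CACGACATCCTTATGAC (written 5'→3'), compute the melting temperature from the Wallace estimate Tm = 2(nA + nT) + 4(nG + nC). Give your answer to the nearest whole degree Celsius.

Base counts: A=5, T=4, G=2, C=6 (length 17).
Tm = 2·(5+4) + 4·(2+6) = 2·9 + 4·8 = 18 + 32 = 50°C.

50°C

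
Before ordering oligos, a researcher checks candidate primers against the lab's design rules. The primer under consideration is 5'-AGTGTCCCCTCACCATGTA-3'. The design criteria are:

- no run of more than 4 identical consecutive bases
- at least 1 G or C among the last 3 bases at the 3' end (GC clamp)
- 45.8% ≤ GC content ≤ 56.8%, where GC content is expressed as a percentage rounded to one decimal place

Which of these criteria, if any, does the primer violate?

Meets all criteria.

Base counts: A=4, T=5, G=3, C=7 (length 19).
homopolymer run: longest run = 4 ✓
GC clamp: 3' end GTA has 1 G/C ✓
GC content: GC 10/19 = 52.6% ✓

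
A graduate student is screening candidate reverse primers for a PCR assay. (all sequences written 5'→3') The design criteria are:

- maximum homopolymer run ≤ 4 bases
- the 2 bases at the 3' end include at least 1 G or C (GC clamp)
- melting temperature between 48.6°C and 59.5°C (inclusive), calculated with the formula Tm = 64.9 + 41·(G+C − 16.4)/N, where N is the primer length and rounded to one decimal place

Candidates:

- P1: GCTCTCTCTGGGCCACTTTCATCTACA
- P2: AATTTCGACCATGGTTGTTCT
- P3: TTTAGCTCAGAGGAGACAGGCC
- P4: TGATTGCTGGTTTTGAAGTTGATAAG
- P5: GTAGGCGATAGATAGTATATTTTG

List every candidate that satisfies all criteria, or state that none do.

P3, P4 and P5.

P1 (27 nt, A=4 T=9 G=4 C=10): longest run = 3 ✓; 3' end CA has 1 G/C ✓; Tm = 64.9 + 41·(14 − 16.4)/27 = 61.3°C, outside 48.6–59.5°C ✗ — fails.
P2 (21 nt, A=4 T=9 G=4 C=4): longest run = 3 ✓; 3' end CT has 1 G/C ✓; Tm = 64.9 + 41·(8 − 16.4)/21 = 48.5°C, outside 48.6–59.5°C ✗ — fails.
P3 (22 nt, A=6 T=4 G=7 C=5): longest run = 3 ✓; 3' end CC has 2 G/C ✓; Tm = 64.9 + 41·(12 − 16.4)/22 = 56.7°C ✓ — passes.
P4 (26 nt, A=6 T=11 G=8 C=1): longest run = 4 ✓; 3' end AG has 1 G/C ✓; Tm = 64.9 + 41·(9 − 16.4)/26 = 53.2°C ✓ — passes.
P5 (24 nt, A=7 T=9 G=7 C=1): longest run = 4 ✓; 3' end TG has 1 G/C ✓; Tm = 64.9 + 41·(8 − 16.4)/24 = 50.6°C ✓ — passes.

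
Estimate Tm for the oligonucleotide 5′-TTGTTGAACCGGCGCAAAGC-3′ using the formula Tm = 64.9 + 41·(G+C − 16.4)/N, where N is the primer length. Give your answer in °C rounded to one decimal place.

Base counts: A=5, T=4, G=6, C=5; G+C = 11, N = 20.
Tm = 64.9 + 41·(11 − 16.4)/20 = 64.9 + -221.40/20 = 53.8°C.

53.8°C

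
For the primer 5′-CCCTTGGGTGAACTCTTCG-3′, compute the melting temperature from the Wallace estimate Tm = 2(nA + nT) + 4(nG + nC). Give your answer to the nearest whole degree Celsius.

Base counts: A=2, T=6, G=5, C=6 (length 19).
Tm = 2·(2+6) + 4·(5+6) = 2·8 + 4·11 = 16 + 44 = 60°C.

60°C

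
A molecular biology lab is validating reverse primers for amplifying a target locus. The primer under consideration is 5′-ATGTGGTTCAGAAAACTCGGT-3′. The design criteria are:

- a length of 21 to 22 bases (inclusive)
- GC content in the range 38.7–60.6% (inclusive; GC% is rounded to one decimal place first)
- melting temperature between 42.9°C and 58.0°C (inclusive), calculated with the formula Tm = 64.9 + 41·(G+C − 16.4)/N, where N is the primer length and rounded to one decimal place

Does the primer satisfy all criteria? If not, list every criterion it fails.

Base counts: A=6, T=6, G=6, C=3 (length 21).
length: length 21 ✓
GC content: GC 9/21 = 42.9% ✓
Tm: Tm = 64.9 + 41·(9 − 16.4)/21 = 50.5°C ✓

Meets all criteria.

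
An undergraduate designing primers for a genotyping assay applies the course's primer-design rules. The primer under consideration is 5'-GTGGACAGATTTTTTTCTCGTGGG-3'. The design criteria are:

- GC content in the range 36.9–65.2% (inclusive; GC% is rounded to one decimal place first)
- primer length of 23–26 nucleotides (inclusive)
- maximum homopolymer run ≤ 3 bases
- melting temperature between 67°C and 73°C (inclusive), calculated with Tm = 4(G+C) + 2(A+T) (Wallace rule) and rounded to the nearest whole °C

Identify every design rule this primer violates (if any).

Fails: homopolymer run.

Base counts: A=3, T=10, G=8, C=3 (length 24).
GC content: GC 11/24 = 45.8% ✓
length: length 24 ✓
homopolymer run: longest run = 7, exceeds 3 ✗
Tm: Tm = 2·13 + 4·11 = 70°C ✓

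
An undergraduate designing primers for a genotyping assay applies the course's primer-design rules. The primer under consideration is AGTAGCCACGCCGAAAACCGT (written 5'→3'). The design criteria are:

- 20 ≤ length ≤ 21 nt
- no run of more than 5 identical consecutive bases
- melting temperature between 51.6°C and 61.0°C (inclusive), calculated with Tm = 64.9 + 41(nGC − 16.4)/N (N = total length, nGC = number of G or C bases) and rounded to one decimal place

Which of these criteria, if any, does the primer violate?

Meets all criteria.

Base counts: A=7, T=2, G=5, C=7 (length 21).
length: length 21 ✓
homopolymer run: longest run = 4 ✓
Tm: Tm = 64.9 + 41·(12 − 16.4)/21 = 56.3°C ✓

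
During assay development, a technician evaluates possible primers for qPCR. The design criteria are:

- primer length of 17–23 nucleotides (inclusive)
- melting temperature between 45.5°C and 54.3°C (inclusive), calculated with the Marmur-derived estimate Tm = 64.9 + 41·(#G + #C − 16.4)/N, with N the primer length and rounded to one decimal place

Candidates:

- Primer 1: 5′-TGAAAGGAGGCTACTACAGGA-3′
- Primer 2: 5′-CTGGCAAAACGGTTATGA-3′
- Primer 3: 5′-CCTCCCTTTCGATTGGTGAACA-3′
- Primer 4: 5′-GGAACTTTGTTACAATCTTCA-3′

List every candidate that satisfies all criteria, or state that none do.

Primer 1 (21 nt, A=8 T=3 G=7 C=3): length 21 ✓; Tm = 64.9 + 41·(10 − 16.4)/21 = 52.4°C ✓ — passes.
Primer 2 (18 nt, A=6 T=4 G=5 C=3): length 18 ✓; Tm = 64.9 + 41·(8 − 16.4)/18 = 45.8°C ✓ — passes.
Primer 3 (22 nt, A=4 T=7 G=4 C=7): length 22 ✓; Tm = 64.9 + 41·(11 − 16.4)/22 = 54.8°C, outside 45.5–54.3°C ✗ — fails.
Primer 4 (21 nt, A=6 T=8 G=3 C=4): length 21 ✓; Tm = 64.9 + 41·(7 − 16.4)/21 = 46.5°C ✓ — passes.

Primer 1, Primer 2 and Primer 4.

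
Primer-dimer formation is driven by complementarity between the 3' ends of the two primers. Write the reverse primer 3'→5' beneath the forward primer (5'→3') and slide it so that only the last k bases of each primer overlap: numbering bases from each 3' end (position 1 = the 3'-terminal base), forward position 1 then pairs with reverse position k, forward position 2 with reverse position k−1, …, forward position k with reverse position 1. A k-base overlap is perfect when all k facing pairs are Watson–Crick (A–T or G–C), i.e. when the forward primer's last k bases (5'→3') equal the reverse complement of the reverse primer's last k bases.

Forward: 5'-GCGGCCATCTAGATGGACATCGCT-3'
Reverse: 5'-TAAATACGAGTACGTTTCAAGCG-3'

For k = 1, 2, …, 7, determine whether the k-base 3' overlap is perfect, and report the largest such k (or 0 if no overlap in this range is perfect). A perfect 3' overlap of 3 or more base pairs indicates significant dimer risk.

Last 7 bases (5'→3') — forward …CATCGCT, reverse …TCAAGCG.
Reverse complement of the reverse primer's last 7 bases: CGCTTGA; its first k bases are the reverse complement of the reverse primer's last k bases, so a perfect k-base overlap needs the forward primer's last k bases to equal them.
Comparing (forward last k vs required): k=1: T vs C ✗; k=2: CT vs CG ✗; k=3: GCT vs CGC ✗; k=4: CGCT vs CGCT ✓; k=5: TCGCT vs CGCTT ✗; k=6: ATCGCT vs CGCTTG ✗; k=7: CATCGCT vs CGCTTGA ✗.
Only k = 4 is perfect, so the longest perfect 3' overlap is 4.

Longest perfect overlap: 4 complementary base pairs; significant dimer risk (threshold 3).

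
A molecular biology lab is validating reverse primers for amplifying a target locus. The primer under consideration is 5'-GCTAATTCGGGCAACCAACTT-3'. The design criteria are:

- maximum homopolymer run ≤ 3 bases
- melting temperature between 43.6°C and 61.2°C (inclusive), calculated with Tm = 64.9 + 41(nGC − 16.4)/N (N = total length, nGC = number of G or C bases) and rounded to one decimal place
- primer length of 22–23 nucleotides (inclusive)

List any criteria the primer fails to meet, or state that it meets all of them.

Fails: length.

Base counts: A=6, T=5, G=4, C=6 (length 21).
homopolymer run: longest run = 3 ✓
Tm: Tm = 64.9 + 41·(10 − 16.4)/21 = 52.4°C ✓
length: length 21, outside 22–23 ✗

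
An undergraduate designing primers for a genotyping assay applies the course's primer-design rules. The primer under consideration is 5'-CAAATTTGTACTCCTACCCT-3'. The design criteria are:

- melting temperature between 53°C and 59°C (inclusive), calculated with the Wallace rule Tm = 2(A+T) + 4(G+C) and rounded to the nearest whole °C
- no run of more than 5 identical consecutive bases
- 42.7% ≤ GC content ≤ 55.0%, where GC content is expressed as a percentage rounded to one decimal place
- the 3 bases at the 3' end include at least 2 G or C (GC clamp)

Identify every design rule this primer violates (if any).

Fails: GC content.

Base counts: A=5, T=7, G=1, C=7 (length 20).
Tm: Tm = 2·12 + 4·8 = 56°C ✓
homopolymer run: longest run = 3 ✓
GC content: GC 8/20 = 40.0%, outside 42.7–55.0% ✗
GC clamp: 3' end CCT has 2 G/C ✓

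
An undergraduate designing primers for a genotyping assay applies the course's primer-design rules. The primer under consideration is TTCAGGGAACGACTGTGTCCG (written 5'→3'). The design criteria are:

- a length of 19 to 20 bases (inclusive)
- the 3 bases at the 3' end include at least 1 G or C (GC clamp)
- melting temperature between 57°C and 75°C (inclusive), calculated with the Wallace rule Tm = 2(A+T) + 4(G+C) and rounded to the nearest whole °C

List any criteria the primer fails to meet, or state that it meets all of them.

Fails: length.

Base counts: A=4, T=5, G=7, C=5 (length 21).
length: length 21, outside 19–20 ✗
GC clamp: 3' end CCG has 3 G/C ✓
Tm: Tm = 2·9 + 4·12 = 66°C ✓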